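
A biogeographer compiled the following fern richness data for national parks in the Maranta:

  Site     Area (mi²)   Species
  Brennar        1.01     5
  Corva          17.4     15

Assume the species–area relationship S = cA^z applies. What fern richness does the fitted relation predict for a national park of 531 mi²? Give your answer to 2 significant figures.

z = ln(15/5) / ln(17.4/1.01) = 1.0986 / 2.8465 = 0.3859
c = 5 / 1.01^0.3859 = 5 / 1.004 = 4.981
S₃ = 4.981 × 531^0.3859 = 4.981 × 11.27 ≈ 56.11

56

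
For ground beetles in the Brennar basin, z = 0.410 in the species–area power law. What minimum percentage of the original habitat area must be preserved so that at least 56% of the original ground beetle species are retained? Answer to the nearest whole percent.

Need (A_new/A_old)^0.41 = 0.56, so A_new/A_old = 0.56^(1/0.41) = 0.56^2.439
ln(A_new/A_old) = ln 0.56 / 0.41 = -0.5798 / 0.41 = -1.4142
A_new/A_old = e^-1.4142 ≈ 0.2431

24%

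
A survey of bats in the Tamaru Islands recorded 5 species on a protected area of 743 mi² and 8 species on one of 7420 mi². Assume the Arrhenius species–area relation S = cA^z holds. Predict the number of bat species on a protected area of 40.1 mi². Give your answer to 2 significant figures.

2.8

z = ln(8/5) / ln(7420/743) = 0.4700 / 2.3012 = 0.2042
c = 5 / 743^0.2042 = 5 / 3.858 = 1.296
S₃ = 1.296 × 40.1^0.2042 = 1.296 × 2.125 ≈ 2.754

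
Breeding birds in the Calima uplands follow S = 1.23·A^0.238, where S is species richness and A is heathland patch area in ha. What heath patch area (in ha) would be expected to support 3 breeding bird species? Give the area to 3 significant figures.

42.4 ha

3 = 1.23 × A^0.238  ⇒  A^0.238 = 3/1.23 = 2.439
ln A = ln(2.439) / 0.238 = 0.8916 / 0.238 = 3.7462
A = e^3.7462 ≈ 42.36 ha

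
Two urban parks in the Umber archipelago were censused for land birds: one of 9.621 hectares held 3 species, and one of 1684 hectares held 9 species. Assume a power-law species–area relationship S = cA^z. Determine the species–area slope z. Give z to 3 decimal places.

0.213

Taking logs: ln S = ln c + z ln A, so z = (ln S₂ − ln S₁)/(ln A₂ − ln A₁).
z = ln(9/3) / ln(1684/9.621) = ln(3) / ln(175) = 1.0986 / 5.1650 = 0.2127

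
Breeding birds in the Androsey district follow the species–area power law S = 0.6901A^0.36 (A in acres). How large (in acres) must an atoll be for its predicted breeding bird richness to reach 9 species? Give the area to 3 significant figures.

1250 acres

9 = 0.6901 × A^0.36  ⇒  A^0.36 = 9/0.6901 = 13.04
ln A = ln(13.04) / 0.36 = 2.5681 / 0.36 = 7.1337
A = e^7.1337 ≈ 1254 acres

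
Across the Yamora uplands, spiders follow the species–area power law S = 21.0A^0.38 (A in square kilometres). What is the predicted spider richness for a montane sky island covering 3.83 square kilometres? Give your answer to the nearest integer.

35

S = 21 × 3.83^0.38
ln S = ln 21 + 0.38 × ln 3.83 = 3.0445 + 0.38 × 1.3429 = 3.5548
S = e^3.5548 ≈ 34.98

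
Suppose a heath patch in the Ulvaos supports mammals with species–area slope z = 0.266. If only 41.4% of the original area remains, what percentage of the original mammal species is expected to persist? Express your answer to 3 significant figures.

79.1%

S_new/S_old = (A_new/A_old)^z = 0.414^0.266
= exp(0.266 × ln 0.414) = exp(0.266 × -0.8819) = exp(-0.2346) ≈ 0.7909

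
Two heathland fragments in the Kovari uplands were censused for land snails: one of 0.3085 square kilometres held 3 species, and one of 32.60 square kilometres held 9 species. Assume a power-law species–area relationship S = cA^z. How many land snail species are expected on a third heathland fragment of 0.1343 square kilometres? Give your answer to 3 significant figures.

2.47

z = ln(9/3) / ln(32.6/0.3085) = 1.0986 / 4.6603 = 0.2357
c = 3 / 0.3085^0.2357 = 3 / 0.7579 = 3.958
S₃ = 3.958 × 0.1343^0.2357 = 3.958 × 0.623 ≈ 2.466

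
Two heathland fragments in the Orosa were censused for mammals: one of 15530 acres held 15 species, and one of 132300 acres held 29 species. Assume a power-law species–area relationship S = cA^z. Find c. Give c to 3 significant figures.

z = ln(S₂/S₁) / ln(A₂/A₁) = ln(29/15) / ln(132300/15530) = 0.6592 / 2.1423 = 0.3077
c = S₁ / A₁^z = 15 / 15530^0.3077 = 15 / 19.49 = 0.7697

0.770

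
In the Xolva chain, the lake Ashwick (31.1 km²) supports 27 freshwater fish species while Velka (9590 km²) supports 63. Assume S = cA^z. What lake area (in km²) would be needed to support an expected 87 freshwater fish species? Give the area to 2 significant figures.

85000 km²

z = ln(63/27) / ln(9590/31.1) = 0.8473 / 5.7313 = 0.1478
c = 27 / 31.1^0.1478 = 27 / 1.662 = 16.24
A = (87/16.24)^(1/0.1478) ⇒ ln A = ln(5.356)/0.1478 = 11.3518
A = e^11.3518 ≈ 85116 km²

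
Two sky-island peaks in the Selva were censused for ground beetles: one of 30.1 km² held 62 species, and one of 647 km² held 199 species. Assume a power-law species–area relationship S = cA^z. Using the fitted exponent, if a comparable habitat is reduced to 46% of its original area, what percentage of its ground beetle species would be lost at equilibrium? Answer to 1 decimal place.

25.6%

z = ln(199/62) / ln(647/30.1) = 1.1662 / 3.0678 = 0.3801
S_new/S_old = (A_new/A_old)^z = 0.46^0.3801 = exp(0.3801 × -0.7765) = 0.7444
Fraction lost = 1 − 0.7444 = 0.2556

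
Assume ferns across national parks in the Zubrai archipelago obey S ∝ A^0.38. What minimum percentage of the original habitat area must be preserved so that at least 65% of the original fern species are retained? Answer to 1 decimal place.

32.2%

Need (A_new/A_old)^0.38 = 0.65, so A_new/A_old = 0.65^(1/0.38) = 0.65^2.632
ln(A_new/A_old) = ln 0.65 / 0.38 = -0.4308 / 0.38 = -1.1336
A_new/A_old = e^-1.1336 ≈ 0.3219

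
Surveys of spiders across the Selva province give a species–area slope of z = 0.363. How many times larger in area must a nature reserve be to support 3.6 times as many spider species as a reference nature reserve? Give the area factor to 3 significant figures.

(A₂/A₁)^0.363 = 3.6, so A₂/A₁ = 3.6^(1/0.363) = 3.6^2.755
ln(A₂/A₁) = ln 3.6 / 0.363 = 1.2809 / 0.363 = 3.5287
A₂/A₁ = e^3.5287 ≈ 34.08

34.1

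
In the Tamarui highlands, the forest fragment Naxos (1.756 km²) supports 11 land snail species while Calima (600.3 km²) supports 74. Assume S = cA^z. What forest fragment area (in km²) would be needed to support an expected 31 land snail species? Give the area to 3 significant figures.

41.9 km²

z = ln(74/11) / ln(600.3/1.756) = 1.9062 / 5.8344 = 0.3267
c = 11 / 1.756^0.3267 = 11 / 1.202 = 9.152
A = (31/9.152)^(1/0.3267) ⇒ ln A = ln(3.387)/0.3267 = 3.7343
A = e^3.7343 ≈ 41.86 km²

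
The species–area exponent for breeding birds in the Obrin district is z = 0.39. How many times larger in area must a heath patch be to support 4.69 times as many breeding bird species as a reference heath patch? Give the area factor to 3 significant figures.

52.6

(A₂/A₁)^0.39 = 4.69, so A₂/A₁ = 4.69^(1/0.39) = 4.69^2.564
ln(A₂/A₁) = ln 4.69 / 0.39 = 1.5454 / 0.39 = 3.9626
A₂/A₁ = e^3.9626 ≈ 52.6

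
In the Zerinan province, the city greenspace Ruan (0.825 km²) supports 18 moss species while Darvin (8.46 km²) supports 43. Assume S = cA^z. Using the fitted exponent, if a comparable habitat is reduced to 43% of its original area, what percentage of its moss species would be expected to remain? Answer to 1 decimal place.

72.9%

z = ln(43/18) / ln(8.46/0.825) = 0.8708 / 2.3277 = 0.3741
S_new/S_old = (A_new/A_old)^z = 0.43^0.3741 = exp(0.3741 × -0.8440) = 0.7292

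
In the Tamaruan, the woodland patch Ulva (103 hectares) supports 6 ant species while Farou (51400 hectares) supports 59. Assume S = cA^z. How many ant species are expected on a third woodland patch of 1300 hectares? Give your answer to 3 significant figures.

15.3

z = ln(59/6) / ln(51400/103) = 2.2858 / 6.2127 = 0.3679
c = 6 / 103^0.3679 = 6 / 5.503 = 1.09
S₃ = 1.09 × 1300^0.3679 = 1.09 × 13.99 ≈ 15.25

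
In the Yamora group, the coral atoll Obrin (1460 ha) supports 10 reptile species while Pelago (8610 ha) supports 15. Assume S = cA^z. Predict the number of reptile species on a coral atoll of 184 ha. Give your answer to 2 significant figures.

z = ln(15/10) / ln(8610/1460) = 0.4055 / 1.7745 = 0.2285
c = 10 / 1460^0.2285 = 10 / 5.285 = 1.892
S₃ = 1.892 × 184^0.2285 = 1.892 × 3.292 ≈ 6.23

6.2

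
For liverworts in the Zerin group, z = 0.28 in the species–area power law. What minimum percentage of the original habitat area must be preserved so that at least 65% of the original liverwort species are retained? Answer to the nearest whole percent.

21%

Need (A_new/A_old)^0.28 = 0.65, so A_new/A_old = 0.65^(1/0.28) = 0.65^3.571
ln(A_new/A_old) = ln 0.65 / 0.28 = -0.4308 / 0.28 = -1.5385
A_new/A_old = e^-1.5385 ≈ 0.2147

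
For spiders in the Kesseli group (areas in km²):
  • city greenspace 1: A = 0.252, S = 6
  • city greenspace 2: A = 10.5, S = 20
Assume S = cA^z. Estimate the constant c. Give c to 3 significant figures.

z = ln(S₂/S₁) / ln(A₂/A₁) = ln(20/6) / ln(10.5/0.252) = 1.2040 / 3.7297 = 0.3228
c = S₁ / A₁^z = 6 / 0.252^0.3228 = 6 / 0.6409 = 9.362

9.36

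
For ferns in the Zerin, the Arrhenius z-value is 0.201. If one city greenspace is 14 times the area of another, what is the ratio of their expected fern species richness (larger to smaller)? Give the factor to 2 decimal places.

S₂/S₁ = (A₂/A₁)^z = 14^0.201
ln(S₂/S₁) = 0.201 × ln 14 = 0.201 × 2.6391 = 0.5305
S₂/S₁ = e^0.5305 ≈ 1.7

1.70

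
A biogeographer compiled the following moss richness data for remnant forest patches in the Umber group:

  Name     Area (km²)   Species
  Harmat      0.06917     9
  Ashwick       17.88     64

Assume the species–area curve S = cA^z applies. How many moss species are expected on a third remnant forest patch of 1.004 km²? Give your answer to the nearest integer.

z = ln(64/9) / ln(17.88/0.06917) = 1.9617 / 5.5549 = 0.3531
c = 9 / 0.06917^0.3531 = 9 / 0.3893 = 23.12
S₃ = 23.12 × 1.004^0.3531 = 23.12 × 1.001 ≈ 23.15

23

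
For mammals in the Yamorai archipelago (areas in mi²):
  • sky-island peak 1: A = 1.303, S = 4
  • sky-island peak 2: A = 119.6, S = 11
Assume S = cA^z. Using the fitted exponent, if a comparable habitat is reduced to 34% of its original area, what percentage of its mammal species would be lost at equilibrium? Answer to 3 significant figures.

21.5%

z = ln(11/4) / ln(119.6/1.303) = 1.0116 / 4.5195 = 0.2238
S_new/S_old = (A_new/A_old)^z = 0.34^0.2238 = exp(0.2238 × -1.0788) = 0.7855
Fraction lost = 1 − 0.7855 = 0.2145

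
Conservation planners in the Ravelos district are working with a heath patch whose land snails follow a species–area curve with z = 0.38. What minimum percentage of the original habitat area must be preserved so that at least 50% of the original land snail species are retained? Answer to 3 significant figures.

16.1%

Need (A_new/A_old)^0.38 = 0.5, so A_new/A_old = 0.5^(1/0.38) = 0.5^2.632
ln(A_new/A_old) = ln 0.5 / 0.38 = -0.6931 / 0.38 = -1.8241
A_new/A_old = e^-1.8241 ≈ 0.1614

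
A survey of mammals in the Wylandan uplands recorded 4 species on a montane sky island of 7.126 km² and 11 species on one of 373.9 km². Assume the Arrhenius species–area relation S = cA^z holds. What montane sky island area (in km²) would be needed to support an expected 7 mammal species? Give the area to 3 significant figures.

z = ln(11/4) / ln(373.9/7.126) = 1.0116 / 3.9602 = 0.2554
c = 4 / 7.126^0.2554 = 4 / 1.651 = 2.422
A = (7/2.422)^(1/0.2554) ⇒ ln A = ln(2.89)/0.2554 = 4.1545
A = e^4.1545 ≈ 63.72 km²

63.7 km²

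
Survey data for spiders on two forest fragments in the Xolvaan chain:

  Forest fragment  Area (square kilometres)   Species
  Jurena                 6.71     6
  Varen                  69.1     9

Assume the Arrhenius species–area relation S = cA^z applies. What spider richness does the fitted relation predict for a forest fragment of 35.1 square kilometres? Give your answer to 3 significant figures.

8.00

z = ln(9/6) / ln(69.1/6.71) = 0.4055 / 2.3320 = 0.1739
c = 6 / 6.71^0.1739 = 6 / 1.392 = 4.309
S₃ = 4.309 × 35.1^0.1739 = 4.309 × 1.856 ≈ 8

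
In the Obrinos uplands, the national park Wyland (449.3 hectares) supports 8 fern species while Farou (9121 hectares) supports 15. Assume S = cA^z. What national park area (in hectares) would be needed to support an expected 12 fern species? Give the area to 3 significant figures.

3130 hectares

z = ln(15/8) / ln(9121/449.3) = 0.6286 / 3.0106 = 0.2088
c = 8 / 449.3^0.2088 = 8 / 3.58 = 2.235
A = (12/2.235)^(1/0.2088) ⇒ ln A = ln(5.369)/0.2088 = 8.0496
A = e^8.0496 ≈ 3133 hectares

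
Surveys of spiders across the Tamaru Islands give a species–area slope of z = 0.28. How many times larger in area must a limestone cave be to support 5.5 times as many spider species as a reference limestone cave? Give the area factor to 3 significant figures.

441

(A₂/A₁)^0.28 = 5.5, so A₂/A₁ = 5.5^(1/0.28) = 5.5^3.571
ln(A₂/A₁) = ln 5.5 / 0.28 = 1.7047 / 0.28 = 6.0884
A₂/A₁ = e^6.0884 ≈ 440.7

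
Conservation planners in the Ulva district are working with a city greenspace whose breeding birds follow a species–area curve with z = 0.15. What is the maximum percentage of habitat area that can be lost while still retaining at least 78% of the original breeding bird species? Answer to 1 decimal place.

80.9%

Need (A_new/A_old)^0.15 = 0.78, so A_new/A_old = 0.78^(1/0.15) = 0.78^6.667
ln(A_new/A_old) = ln 0.78 / 0.15 = -0.2485 / 0.15 = -1.6564
A_new/A_old = e^-1.6564 ≈ 0.1908
Fraction that can be lost = 1 − 0.1908 = 0.8092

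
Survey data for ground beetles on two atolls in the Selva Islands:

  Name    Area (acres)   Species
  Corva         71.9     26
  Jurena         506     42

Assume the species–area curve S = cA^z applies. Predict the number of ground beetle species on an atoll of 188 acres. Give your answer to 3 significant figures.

32.9

z = ln(42/26) / ln(506/71.9) = 0.4796 / 1.9513 = 0.2458
c = 26 / 71.9^0.2458 = 26 / 2.86 = 9.091
S₃ = 9.091 × 188^0.2458 = 9.091 × 3.622 ≈ 32.93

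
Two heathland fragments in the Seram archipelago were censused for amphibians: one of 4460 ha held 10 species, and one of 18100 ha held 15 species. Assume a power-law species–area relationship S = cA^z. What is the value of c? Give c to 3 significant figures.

0.878

z = ln(S₂/S₁) / ln(A₂/A₁) = ln(15/10) / ln(18100/4460) = 0.4055 / 1.4008 = 0.2895
c = S₁ / A₁^z = 10 / 4460^0.2895 = 10 / 11.39 = 0.8783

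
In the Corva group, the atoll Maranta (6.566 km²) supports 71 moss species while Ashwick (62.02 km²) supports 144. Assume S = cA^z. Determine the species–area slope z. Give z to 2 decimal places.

0.31

Taking logs: ln S = ln c + z ln A, so z = (ln S₂ − ln S₁)/(ln A₂ − ln A₁).
z = ln(144/71) / ln(62.02/6.566) = ln(2.028) / ln(9.446) = 0.7071 / 2.2456 = 0.3149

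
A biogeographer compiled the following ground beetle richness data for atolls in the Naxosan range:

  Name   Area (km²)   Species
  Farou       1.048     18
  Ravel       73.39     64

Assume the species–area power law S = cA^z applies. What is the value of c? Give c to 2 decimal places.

z = ln(S₂/S₁) / ln(A₂/A₁) = ln(64/18) / ln(73.39/1.048) = 1.2685 / 4.2489 = 0.2986
c = S₁ / A₁^z = 18 / 1.048^0.2986 = 18 / 1.014 = 17.75

17.75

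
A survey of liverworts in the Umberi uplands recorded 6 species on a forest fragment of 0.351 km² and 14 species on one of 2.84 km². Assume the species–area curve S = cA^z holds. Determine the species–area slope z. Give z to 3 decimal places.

0.405

Taking logs: ln S = ln c + z ln A, so z = (ln S₂ − ln S₁)/(ln A₂ − ln A₁).
z = ln(14/6) / ln(2.84/0.351) = ln(2.333) / ln(8.091) = 0.8473 / 2.0908 = 0.4053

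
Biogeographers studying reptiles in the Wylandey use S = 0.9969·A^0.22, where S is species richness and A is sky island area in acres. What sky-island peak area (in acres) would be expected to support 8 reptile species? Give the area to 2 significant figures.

8 = 0.9969 × A^0.22  ⇒  A^0.22 = 8/0.9969 = 8.025
ln A = ln(8.025) / 0.22 = 2.0825 / 0.22 = 9.4661
A = e^9.4661 ≈ 12915 acres

13000 acres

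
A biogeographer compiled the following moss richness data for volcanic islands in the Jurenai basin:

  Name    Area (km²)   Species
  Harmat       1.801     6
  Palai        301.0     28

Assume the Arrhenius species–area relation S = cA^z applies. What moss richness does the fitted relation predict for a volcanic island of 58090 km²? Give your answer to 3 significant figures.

z = ln(28/6) / ln(301/1.801) = 1.5404 / 5.1188 = 0.3009
c = 6 / 1.801^0.3009 = 6 / 1.194 = 5.026
S₃ = 5.026 × 58090^0.3009 = 5.026 × 27.15 ≈ 136.4

136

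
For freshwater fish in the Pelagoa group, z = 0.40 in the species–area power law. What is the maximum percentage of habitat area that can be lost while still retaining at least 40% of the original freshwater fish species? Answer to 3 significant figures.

89.9%

Need (A_new/A_old)^0.4 = 0.4, so A_new/A_old = 0.4^(1/0.4) = 0.4^2.5
ln(A_new/A_old) = ln 0.4 / 0.4 = -0.9163 / 0.4 = -2.2907
A_new/A_old = e^-2.2907 ≈ 0.1012
Fraction that can be lost = 1 − 0.1012 = 0.8988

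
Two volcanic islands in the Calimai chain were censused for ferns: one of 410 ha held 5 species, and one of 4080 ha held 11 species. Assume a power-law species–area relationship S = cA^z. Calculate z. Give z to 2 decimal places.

Taking logs: ln S = ln c + z ln A, so z = (ln S₂ − ln S₁)/(ln A₂ − ln A₁).
z = ln(11/5) / ln(4080/410) = ln(2.2) / ln(9.951) = 0.7885 / 2.2977 = 0.3432

0.34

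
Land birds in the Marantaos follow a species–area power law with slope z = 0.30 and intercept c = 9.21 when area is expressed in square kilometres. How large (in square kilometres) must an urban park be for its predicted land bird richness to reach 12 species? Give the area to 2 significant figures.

2.4 square kilometres

12 = 9.21 × A^0.3  ⇒  A^0.3 = 12/9.21 = 1.303
ln A = ln(1.303) / 0.3 = 0.2646 / 0.3 = 0.8821
A = e^0.8821 ≈ 2.416 square kilometres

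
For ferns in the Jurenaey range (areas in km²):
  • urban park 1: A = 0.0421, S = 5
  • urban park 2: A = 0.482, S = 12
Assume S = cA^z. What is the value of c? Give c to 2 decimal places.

15.60

z = ln(S₂/S₁) / ln(A₂/A₁) = ln(12/5) / ln(0.482/0.0421) = 0.8755 / 2.4379 = 0.3591
c = S₁ / A₁^z = 5 / 0.0421^0.3591 = 5 / 0.3206 = 15.6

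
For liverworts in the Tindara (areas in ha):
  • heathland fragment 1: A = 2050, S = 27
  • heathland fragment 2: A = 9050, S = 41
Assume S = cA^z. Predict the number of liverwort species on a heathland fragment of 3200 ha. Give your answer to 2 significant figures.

31

z = ln(41/27) / ln(9050/2050) = 0.4177 / 1.4849 = 0.2813
c = 27 / 2050^0.2813 = 27 / 8.544 = 3.16
S₃ = 3.16 × 3200^0.2813 = 3.16 × 9.684 ≈ 30.6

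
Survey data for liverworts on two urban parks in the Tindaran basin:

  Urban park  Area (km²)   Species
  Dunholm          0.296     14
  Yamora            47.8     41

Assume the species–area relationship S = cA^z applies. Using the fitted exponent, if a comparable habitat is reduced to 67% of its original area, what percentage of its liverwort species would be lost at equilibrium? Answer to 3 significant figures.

8.12%

z = ln(41/14) / ln(47.8/0.296) = 1.0745 / 5.0844 = 0.2113
S_new/S_old = (A_new/A_old)^z = 0.67^0.2113 = exp(0.2113 × -0.4005) = 0.9188
Fraction lost = 1 − 0.9188 = 0.08115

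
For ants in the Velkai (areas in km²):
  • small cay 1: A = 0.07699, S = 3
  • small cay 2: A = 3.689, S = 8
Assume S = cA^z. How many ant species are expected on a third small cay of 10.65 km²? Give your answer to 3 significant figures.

z = ln(8/3) / ln(3.689/0.07699) = 0.9808 / 3.8694 = 0.2535
c = 3 / 0.07699^0.2535 = 3 / 0.5221 = 5.746
S₃ = 5.746 × 10.65^0.2535 = 5.746 × 1.821 ≈ 10.47

10.5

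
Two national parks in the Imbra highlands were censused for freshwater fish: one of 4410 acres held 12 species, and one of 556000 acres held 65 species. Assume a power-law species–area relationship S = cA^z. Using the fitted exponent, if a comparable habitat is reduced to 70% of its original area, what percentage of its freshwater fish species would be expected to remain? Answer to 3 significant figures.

88.3%

z = ln(65/12) / ln(556000/4410) = 1.6895 / 4.8369 = 0.3493
S_new/S_old = (A_new/A_old)^z = 0.7^0.3493 = exp(0.3493 × -0.3567) = 0.8829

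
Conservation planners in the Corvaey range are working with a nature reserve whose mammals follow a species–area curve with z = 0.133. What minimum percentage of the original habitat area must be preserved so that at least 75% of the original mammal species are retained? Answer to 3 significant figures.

Need (A_new/A_old)^0.133 = 0.75, so A_new/A_old = 0.75^(1/0.133) = 0.75^7.519
ln(A_new/A_old) = ln 0.75 / 0.133 = -0.2877 / 0.133 = -2.1630
A_new/A_old = e^-2.1630 ≈ 0.115

11.5%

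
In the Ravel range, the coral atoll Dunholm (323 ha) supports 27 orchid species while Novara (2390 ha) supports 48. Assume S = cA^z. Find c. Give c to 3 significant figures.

5.13

z = ln(S₂/S₁) / ln(A₂/A₁) = ln(48/27) / ln(2390/323) = 0.5754 / 2.0014 = 0.2875
c = S₁ / A₁^z = 27 / 323^0.2875 = 27 / 5.264 = 5.129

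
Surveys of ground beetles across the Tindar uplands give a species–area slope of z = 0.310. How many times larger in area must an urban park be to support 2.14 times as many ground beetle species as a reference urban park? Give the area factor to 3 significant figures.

11.6

(A₂/A₁)^0.31 = 2.14, so A₂/A₁ = 2.14^(1/0.31) = 2.14^3.226
ln(A₂/A₁) = ln 2.14 / 0.31 = 0.7608 / 0.31 = 2.4542
A₂/A₁ = e^2.4542 ≈ 11.64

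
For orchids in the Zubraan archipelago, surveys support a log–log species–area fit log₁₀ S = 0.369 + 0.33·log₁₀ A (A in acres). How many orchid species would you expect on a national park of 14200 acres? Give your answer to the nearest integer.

S = 2.339 × 14200^0.33
ln S = ln 2.339 + 0.33 × ln 14200 = 0.8497 + 0.33 × 9.5610 = 4.0048
S = e^4.0048 ≈ 54.86

55 species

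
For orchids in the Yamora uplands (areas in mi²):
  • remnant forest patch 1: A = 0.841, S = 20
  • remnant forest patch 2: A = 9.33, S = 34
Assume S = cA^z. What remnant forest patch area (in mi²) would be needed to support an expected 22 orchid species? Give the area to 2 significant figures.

1.3 mi²

z = ln(34/20) / ln(9.33/0.841) = 0.5306 / 2.4064 = 0.2205
c = 20 / 0.841^0.2205 = 20 / 0.9625 = 20.78
A = (22/20.78)^(1/0.2205) ⇒ ln A = ln(1.059)/0.2205 = 0.2591
A = e^0.2591 ≈ 1.296 mi²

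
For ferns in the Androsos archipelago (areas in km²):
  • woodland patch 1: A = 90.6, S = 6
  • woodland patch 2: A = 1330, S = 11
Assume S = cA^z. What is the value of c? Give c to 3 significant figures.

z = ln(S₂/S₁) / ln(A₂/A₁) = ln(11/6) / ln(1330/90.6) = 0.6061 / 2.6865 = 0.2256
c = S₁ / A₁^z = 6 / 90.6^0.2256 = 6 / 2.764 = 2.171

2.17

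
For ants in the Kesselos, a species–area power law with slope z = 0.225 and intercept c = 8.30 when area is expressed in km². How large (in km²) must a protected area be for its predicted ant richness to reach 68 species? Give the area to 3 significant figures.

68 = 8.3 × A^0.225  ⇒  A^0.225 = 68/8.3 = 8.193
ln A = ln(8.193) / 0.225 = 2.1033 / 0.225 = 9.3478
A = e^9.3478 ≈ 11473 km²

11500 km²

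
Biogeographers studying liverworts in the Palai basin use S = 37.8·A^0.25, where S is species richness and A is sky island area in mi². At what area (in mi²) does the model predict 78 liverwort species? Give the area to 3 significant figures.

18.1 mi²

78 = 37.8 × A^0.25  ⇒  A^0.25 = 78/37.8 = 2.063
ln A = ln(2.063) / 0.25 = 0.7244 / 0.25 = 2.8976
A = e^2.8976 ≈ 18.13 mi²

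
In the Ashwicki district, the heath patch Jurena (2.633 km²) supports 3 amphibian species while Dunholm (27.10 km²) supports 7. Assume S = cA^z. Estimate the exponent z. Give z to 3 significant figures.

Taking logs: ln S = ln c + z ln A, so z = (ln S₂ − ln S₁)/(ln A₂ − ln A₁).
z = ln(7/3) / ln(27.1/2.633) = ln(2.333) / ln(10.29) = 0.8473 / 2.3314 = 0.3634

0.363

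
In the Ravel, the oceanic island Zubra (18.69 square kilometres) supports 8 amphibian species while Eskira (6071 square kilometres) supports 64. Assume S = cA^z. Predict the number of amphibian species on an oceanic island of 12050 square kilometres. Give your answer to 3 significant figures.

81.9

z = ln(64/8) / ln(6071/18.69) = 2.0794 / 5.7833 = 0.3596
c = 8 / 18.69^0.3596 = 8 / 2.866 = 2.792
S₃ = 2.792 × 12050^0.3596 = 2.792 × 29.33 ≈ 81.89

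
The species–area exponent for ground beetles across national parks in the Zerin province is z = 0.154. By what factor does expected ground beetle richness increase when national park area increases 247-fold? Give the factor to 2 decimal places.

2.34

S₂/S₁ = (A₂/A₁)^z = 247^0.154
ln(S₂/S₁) = 0.154 × ln 247 = 0.154 × 5.5094 = 0.8484
S₂/S₁ = e^0.8484 ≈ 2.336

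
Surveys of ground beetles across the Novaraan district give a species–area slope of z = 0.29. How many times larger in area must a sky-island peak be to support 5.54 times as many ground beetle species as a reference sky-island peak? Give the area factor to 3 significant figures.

366

(A₂/A₁)^0.29 = 5.54, so A₂/A₁ = 5.54^(1/0.29) = 5.54^3.448
ln(A₂/A₁) = ln 5.54 / 0.29 = 1.7120 / 0.29 = 5.9034
A₂/A₁ = e^5.9034 ≈ 366.3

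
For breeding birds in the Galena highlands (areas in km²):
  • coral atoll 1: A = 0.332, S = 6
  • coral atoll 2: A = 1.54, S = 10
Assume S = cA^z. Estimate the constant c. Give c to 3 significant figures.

z = ln(S₂/S₁) / ln(A₂/A₁) = ln(10/6) / ln(1.54/0.332) = 0.5108 / 1.5344 = 0.3329
c = S₁ / A₁^z = 6 / 0.332^0.3329 = 6 / 0.6928 = 8.661

8.66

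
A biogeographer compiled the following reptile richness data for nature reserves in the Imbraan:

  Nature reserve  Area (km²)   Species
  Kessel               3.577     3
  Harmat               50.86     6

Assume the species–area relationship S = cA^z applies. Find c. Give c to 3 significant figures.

2.15

z = ln(S₂/S₁) / ln(A₂/A₁) = ln(6/3) / ln(50.86/3.577) = 0.6931 / 2.6546 = 0.2611
c = S₁ / A₁^z = 3 / 3.577^0.2611 = 3 / 1.395 = 2.151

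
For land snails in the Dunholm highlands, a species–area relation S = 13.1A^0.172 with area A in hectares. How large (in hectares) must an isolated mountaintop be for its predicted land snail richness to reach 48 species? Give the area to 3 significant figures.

1900 hectares

48 = 13.1 × A^0.172  ⇒  A^0.172 = 48/13.1 = 3.664
ln A = ln(3.664) / 0.172 = 1.2986 / 0.172 = 7.5499
A = e^7.5499 ≈ 1901 hectares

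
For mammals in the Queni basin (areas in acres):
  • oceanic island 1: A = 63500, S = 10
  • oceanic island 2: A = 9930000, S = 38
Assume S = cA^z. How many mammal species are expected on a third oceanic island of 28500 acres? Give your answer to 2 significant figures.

z = ln(38/10) / ln(9930000/63500) = 1.3350 / 5.0523 = 0.2642
c = 10 / 63500^0.2642 = 10 / 18.58 = 0.5382
S₃ = 0.5382 × 28500^0.2642 = 0.5382 × 15.04 ≈ 8.092

8.1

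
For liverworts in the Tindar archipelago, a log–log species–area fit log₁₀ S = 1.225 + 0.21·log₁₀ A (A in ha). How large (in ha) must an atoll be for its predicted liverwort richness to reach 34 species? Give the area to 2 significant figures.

29 ha

34 = 16.79 × A^0.21  ⇒  A^0.21 = 34/16.79 = 2.025
ln A = ln(2.025) / 0.21 = 0.7057 / 0.21 = 3.3604
A = e^3.3604 ≈ 28.8 ha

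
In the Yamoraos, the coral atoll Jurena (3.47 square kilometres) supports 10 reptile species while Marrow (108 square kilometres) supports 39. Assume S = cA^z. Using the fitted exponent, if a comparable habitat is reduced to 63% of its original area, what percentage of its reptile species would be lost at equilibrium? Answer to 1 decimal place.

z = ln(39/10) / ln(108/3.47) = 1.3610 / 3.4380 = 0.3959
S_new/S_old = (A_new/A_old)^z = 0.63^0.3959 = exp(0.3959 × -0.4620) = 0.8328
Fraction lost = 1 − 0.8328 = 0.1672

16.7%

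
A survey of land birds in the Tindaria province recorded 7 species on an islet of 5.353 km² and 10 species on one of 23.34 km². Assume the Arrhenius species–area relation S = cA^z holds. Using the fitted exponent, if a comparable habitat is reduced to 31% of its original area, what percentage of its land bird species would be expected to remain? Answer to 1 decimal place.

75.3%

z = ln(10/7) / ln(23.34/5.353) = 0.3567 / 1.4725 = 0.2422
S_new/S_old = (A_new/A_old)^z = 0.31^0.2422 = exp(0.2422 × -1.1712) = 0.753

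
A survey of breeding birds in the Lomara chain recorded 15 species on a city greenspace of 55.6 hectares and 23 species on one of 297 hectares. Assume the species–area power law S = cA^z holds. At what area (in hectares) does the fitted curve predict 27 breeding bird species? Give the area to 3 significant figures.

z = ln(23/15) / ln(297/55.6) = 0.4274 / 1.6755 = 0.2551
c = 15 / 55.6^0.2551 = 15 / 2.787 = 5.382
A = (27/5.382)^(1/0.2551) ⇒ ln A = ln(5.017)/0.2551 = 6.3223
A = e^6.3223 ≈ 556.8 hectares

557 hectares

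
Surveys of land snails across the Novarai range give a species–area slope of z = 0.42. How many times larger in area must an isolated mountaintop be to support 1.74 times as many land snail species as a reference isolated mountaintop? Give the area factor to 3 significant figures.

3.74

(A₂/A₁)^0.42 = 1.74, so A₂/A₁ = 1.74^(1/0.42) = 1.74^2.381
ln(A₂/A₁) = ln 1.74 / 0.42 = 0.5539 / 0.42 = 1.3188
A₂/A₁ = e^1.3188 ≈ 3.739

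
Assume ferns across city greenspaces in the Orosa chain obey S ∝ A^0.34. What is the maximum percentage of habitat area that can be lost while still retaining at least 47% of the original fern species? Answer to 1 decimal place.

Need (A_new/A_old)^0.34 = 0.47, so A_new/A_old = 0.47^(1/0.34) = 0.47^2.941
ln(A_new/A_old) = ln 0.47 / 0.34 = -0.7550 / 0.34 = -2.2207
A_new/A_old = e^-2.2207 ≈ 0.1085
Fraction that can be lost = 1 − 0.1085 = 0.8915

89.1%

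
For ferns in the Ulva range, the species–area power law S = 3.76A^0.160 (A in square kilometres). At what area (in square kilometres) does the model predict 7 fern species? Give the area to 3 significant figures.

7 = 3.76 × A^0.16  ⇒  A^0.16 = 7/3.76 = 1.862
ln A = ln(1.862) / 0.16 = 0.6215 / 0.16 = 3.8843
A = e^3.8843 ≈ 48.63 square kilometres

48.6 square kilometres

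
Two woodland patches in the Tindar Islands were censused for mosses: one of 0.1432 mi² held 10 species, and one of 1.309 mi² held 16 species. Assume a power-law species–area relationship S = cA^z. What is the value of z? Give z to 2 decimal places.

Taking logs: ln S = ln c + z ln A, so z = (ln S₂ − ln S₁)/(ln A₂ − ln A₁).
z = ln(16/10) / ln(1.309/0.1432) = ln(1.6) / ln(9.141) = 0.4700 / 2.2128 = 0.2124

0.21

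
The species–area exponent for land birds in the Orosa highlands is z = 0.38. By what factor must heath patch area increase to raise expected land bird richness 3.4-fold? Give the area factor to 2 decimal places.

25.04

(A₂/A₁)^0.38 = 3.4, so A₂/A₁ = 3.4^(1/0.38) = 3.4^2.632
ln(A₂/A₁) = ln 3.4 / 0.38 = 1.2238 / 0.38 = 3.2205
A₂/A₁ = e^3.2205 ≈ 25.04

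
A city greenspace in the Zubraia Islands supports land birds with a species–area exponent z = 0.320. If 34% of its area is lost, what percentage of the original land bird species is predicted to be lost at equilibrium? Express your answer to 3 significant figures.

S_new/S_old = (A_new/A_old)^z = 0.66^0.32
= exp(0.32 × ln 0.66) = exp(0.32 × -0.4155) = exp(-0.1330) ≈ 0.8755
Fraction lost = 1 − 0.8755 = 0.1245

12.5%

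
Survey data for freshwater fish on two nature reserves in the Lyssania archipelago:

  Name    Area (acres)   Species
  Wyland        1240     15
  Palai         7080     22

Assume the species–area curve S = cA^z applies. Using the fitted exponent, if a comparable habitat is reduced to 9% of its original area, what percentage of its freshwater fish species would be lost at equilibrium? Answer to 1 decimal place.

z = ln(22/15) / ln(7080/1240) = 0.3830 / 1.7422 = 0.2198
S_new/S_old = (A_new/A_old)^z = 0.09^0.2198 = exp(0.2198 × -2.4079) = 0.589
Fraction lost = 1 − 0.589 = 0.411

41.1%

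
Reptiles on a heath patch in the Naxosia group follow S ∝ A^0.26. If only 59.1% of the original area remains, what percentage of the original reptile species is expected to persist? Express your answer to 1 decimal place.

S_new/S_old = (A_new/A_old)^z = 0.591^0.26
= exp(0.26 × ln 0.591) = exp(0.26 × -0.5259) = exp(-0.1367) ≈ 0.8722

87.2%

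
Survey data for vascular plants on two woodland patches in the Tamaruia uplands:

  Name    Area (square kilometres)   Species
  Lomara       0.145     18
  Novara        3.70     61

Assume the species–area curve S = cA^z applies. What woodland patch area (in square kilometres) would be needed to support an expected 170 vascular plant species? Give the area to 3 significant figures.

z = ln(61/18) / ln(3.7/0.145) = 1.2205 / 3.2394 = 0.3768
c = 18 / 0.145^0.3768 = 18 / 0.4831 = 37.26
A = (170/37.26)^(1/0.3768) ⇒ ln A = ln(4.562)/0.3768 = 4.0286
A = e^4.0286 ≈ 56.18 square kilometres

56.2 square kilometres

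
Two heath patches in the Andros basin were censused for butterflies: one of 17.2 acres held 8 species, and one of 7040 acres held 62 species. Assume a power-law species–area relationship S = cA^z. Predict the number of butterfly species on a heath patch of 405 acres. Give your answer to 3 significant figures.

z = ln(62/8) / ln(7040/17.2) = 2.0477 / 6.0145 = 0.3405
c = 8 / 17.2^0.3405 = 8 / 2.634 = 3.037
S₃ = 3.037 × 405^0.3405 = 3.037 × 7.722 ≈ 23.45

23.5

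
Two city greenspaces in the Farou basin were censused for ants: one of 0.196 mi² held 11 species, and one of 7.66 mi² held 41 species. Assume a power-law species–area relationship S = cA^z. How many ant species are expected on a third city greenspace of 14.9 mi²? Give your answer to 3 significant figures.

z = ln(41/11) / ln(7.66/0.196) = 1.3157 / 3.6657 = 0.3589
c = 11 / 0.196^0.3589 = 11 / 0.5572 = 19.74
S₃ = 19.74 × 14.9^0.3589 = 19.74 × 2.637 ≈ 52.06

52.1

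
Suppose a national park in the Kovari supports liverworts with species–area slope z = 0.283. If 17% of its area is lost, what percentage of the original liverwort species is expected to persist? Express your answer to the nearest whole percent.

95%

S_new/S_old = (A_new/A_old)^z = 0.83^0.283
= exp(0.283 × ln 0.83) = exp(0.283 × -0.1863) = exp(-0.0527) ≈ 0.9486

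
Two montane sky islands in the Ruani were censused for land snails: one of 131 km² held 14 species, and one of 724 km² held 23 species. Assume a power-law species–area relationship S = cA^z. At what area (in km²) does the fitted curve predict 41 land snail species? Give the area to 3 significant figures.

5300 km²

z = ln(23/14) / ln(724/131) = 0.4964 / 1.7096 = 0.2904
c = 14 / 131^0.2904 = 14 / 4.119 = 3.399
A = (41/3.399)^(1/0.2904) ⇒ ln A = ln(12.06)/0.2904 = 8.5755
A = e^8.5755 ≈ 5300 km²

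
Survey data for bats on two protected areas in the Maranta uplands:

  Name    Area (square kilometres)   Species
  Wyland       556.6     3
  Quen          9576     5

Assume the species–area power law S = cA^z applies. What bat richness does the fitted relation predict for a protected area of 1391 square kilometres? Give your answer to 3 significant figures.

3.54

z = ln(5/3) / ln(9576/556.6) = 0.5108 / 2.8452 = 0.1795
c = 3 / 556.6^0.1795 = 3 / 3.111 = 0.9642
S₃ = 0.9642 × 1391^0.1795 = 0.9642 × 3.667 ≈ 3.536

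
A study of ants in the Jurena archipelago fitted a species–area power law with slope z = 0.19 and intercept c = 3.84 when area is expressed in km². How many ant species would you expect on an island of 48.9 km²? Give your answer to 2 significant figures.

8.0

S = 3.84 × 48.9^0.19
ln S = ln 3.84 + 0.19 × ln 48.9 = 1.3455 + 0.19 × 3.8898 = 2.0845
S = e^2.0845 ≈ 8.041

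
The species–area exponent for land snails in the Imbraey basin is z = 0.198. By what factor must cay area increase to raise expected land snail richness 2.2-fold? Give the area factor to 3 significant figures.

(A₂/A₁)^0.198 = 2.2, so A₂/A₁ = 2.2^(1/0.198) = 2.2^5.051
ln(A₂/A₁) = ln 2.2 / 0.198 = 0.7885 / 0.198 = 3.9821
A₂/A₁ = e^3.9821 ≈ 53.63

53.6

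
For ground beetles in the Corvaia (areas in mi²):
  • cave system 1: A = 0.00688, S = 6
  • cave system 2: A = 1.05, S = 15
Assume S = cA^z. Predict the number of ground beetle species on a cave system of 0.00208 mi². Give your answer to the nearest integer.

5

z = ln(15/6) / ln(1.05/0.00688) = 0.9163 / 5.0279 = 0.1822
c = 6 / 0.00688^0.1822 = 6 / 0.4036 = 14.87
S₃ = 14.87 × 0.00208^0.1822 = 14.87 × 0.3245 ≈ 4.825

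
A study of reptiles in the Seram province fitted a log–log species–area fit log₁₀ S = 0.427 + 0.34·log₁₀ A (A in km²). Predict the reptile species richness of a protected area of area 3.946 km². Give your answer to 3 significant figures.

4.26

S = 2.673 × 3.946^0.34
ln S = ln 2.673 + 0.34 × ln 3.946 = 0.9832 + 0.34 × 1.3727 = 1.4499
S = e^1.4499 ≈ 4.263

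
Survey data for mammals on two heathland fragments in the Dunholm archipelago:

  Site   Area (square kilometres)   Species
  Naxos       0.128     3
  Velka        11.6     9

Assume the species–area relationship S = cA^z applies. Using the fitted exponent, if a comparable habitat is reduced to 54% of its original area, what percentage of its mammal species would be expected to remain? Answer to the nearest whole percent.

z = ln(9/3) / ln(11.6/0.128) = 1.0986 / 4.5067 = 0.2438
S_new/S_old = (A_new/A_old)^z = 0.54^0.2438 = exp(0.2438 × -0.6162) = 0.8605

86%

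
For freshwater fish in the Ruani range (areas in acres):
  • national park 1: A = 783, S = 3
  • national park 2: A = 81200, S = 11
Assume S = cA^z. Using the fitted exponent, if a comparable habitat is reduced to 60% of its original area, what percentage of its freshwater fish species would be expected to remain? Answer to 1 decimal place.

86.7%

z = ln(11/3) / ln(81200/783) = 1.2993 / 4.6415 = 0.2799
S_new/S_old = (A_new/A_old)^z = 0.6^0.2799 = exp(0.2799 × -0.5108) = 0.8668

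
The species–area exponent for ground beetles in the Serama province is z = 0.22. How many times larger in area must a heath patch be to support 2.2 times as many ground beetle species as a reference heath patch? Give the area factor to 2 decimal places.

(A₂/A₁)^0.22 = 2.2, so A₂/A₁ = 2.2^(1/0.22) = 2.2^4.545
ln(A₂/A₁) = ln 2.2 / 0.22 = 0.7885 / 0.22 = 3.5839
A₂/A₁ = e^3.5839 ≈ 36.01

36.01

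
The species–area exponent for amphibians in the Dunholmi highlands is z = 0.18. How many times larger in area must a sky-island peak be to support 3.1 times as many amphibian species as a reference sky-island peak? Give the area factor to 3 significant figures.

537

(A₂/A₁)^0.18 = 3.1, so A₂/A₁ = 3.1^(1/0.18) = 3.1^5.556
ln(A₂/A₁) = ln 3.1 / 0.18 = 1.1314 / 0.18 = 6.2856
A₂/A₁ = e^6.2856 ≈ 536.8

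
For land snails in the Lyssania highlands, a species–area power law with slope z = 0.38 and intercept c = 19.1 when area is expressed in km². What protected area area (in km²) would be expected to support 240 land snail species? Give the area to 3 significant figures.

781 km²

240 = 19.1 × A^0.38  ⇒  A^0.38 = 240/19.1 = 12.57
ln A = ln(12.57) / 0.38 = 2.5310 / 0.38 = 6.6604
A = e^6.6604 ≈ 780.9 km²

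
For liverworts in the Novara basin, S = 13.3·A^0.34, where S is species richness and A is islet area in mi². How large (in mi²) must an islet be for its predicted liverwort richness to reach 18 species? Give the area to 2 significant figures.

18 = 13.3 × A^0.34  ⇒  A^0.34 = 18/13.3 = 1.353
ln A = ln(1.353) / 0.34 = 0.3026 / 0.34 = 0.8900
A = e^0.8900 ≈ 2.435 mi²

2.4 mi²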